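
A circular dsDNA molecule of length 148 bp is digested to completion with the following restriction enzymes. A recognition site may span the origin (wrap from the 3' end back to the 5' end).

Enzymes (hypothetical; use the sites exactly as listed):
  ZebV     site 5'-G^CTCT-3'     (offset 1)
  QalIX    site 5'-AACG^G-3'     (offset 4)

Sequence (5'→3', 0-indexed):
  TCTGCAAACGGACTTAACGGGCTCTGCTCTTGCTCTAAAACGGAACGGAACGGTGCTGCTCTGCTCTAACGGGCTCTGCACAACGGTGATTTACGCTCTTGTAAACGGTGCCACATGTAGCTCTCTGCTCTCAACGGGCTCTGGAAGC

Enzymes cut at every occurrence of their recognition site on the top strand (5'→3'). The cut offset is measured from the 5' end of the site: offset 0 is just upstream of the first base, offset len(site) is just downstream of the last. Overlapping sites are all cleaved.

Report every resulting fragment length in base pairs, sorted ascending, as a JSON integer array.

Per-enzyme occurrences:
  ZebV (GCTCT, off=1): starts [20, 25, 31, 57, 62, 72, 94, 119, 126, 137, 146] → cuts [21, 26, 32, 58, 63, 73, 95, 120, 127, 138, 147]
  QalIX (AACGG, off=4): starts [6, 15, 38, 43, 48, 67, 81, 103, 132] → cuts [10, 19, 42, 47, 52, 71, 85, 107, 136]

All cut coordinates (distinct, sorted): [10, 19, 21, 26, 32, 42, 47, 52, 58, 63, 71, 73, 85, 95, 107, 120, 127, 136, 138, 147]

Fragments:
  10→19: 9 bp
  19→21: 2 bp
  21→26: 5 bp
  26→32: 6 bp
  32→42: 10 bp
  42→47: 5 bp
  47→52: 5 bp
  52→58: 6 bp
  58→63: 5 bp
  63→71: 8 bp
  71→73: 2 bp
  73→85: 12 bp
  85→95: 10 bp
  95→107: 12 bp
  107→120: 13 bp
  120→127: 7 bp
  127→136: 9 bp
  136→138: 2 bp
  138→147: 9 bp
  147→10 (wrap): 148-147+10 = 11 bp

[2,2,2,5,5,5,5,6,6,7,8,9,9,9,10,10,11,12,12,13]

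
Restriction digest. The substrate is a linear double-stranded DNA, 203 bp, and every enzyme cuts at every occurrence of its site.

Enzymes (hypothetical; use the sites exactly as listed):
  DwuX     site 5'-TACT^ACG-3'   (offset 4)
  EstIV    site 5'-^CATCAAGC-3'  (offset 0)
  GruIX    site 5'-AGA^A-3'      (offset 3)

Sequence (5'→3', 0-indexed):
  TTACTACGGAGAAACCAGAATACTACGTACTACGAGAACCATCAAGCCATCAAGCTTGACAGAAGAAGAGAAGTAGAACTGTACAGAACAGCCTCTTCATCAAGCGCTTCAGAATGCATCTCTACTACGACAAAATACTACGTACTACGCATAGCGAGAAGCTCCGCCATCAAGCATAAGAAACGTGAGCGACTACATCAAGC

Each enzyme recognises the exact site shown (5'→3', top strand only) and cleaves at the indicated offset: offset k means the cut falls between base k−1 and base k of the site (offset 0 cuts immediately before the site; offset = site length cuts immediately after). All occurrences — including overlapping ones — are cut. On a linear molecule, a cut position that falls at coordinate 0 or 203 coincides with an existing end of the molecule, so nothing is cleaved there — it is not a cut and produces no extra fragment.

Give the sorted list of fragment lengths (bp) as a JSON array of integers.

[2,3,5,5,5,6,6,7,7,7,7,8,8,8,10,10,13,13,13,14,14,16,16]

Site scan:
  DwuX (TACTACG, off=4): starts [1, 20, 27, 122, 135, 142] → cuts [5, 24, 31, 126, 139, 146]
  EstIV (CATCAAGC, off=0): starts [39, 47, 97, 167, 195] → cuts [39, 47, 97, 167, 195]
  GruIX (AGAA, off=3): starts [9, 16, 34, 60, 63, 68, 74, 84, 110, 156, 178] → cuts [12, 19, 37, 63, 66, 71, 77, 87, 113, 159, 181]

Pooled cuts: [5, 12, 19, 24, 31, 37, 39, 47, 63, 66, 71, 77, 87, 97, 113, 126, 139, 146, 159, 167, 181, 195]

Fragments:
  [0,5): 5 bp
  [5,12): 7 bp
  [12,19): 7 bp
  [19,24): 5 bp
  [24,31): 7 bp
  [31,37): 6 bp
  [37,39): 2 bp
  [39,47): 8 bp
  [47,63): 16 bp
  [63,66): 3 bp
  [66,71): 5 bp
  [71,77): 6 bp
  [77,87): 10 bp
  [87,97): 10 bp
  [97,113): 16 bp
  [113,126): 13 bp
  [126,139): 13 bp
  [139,146): 7 bp
  [146,159): 13 bp
  [159,167): 8 bp
  [167,181): 14 bp
  [181,195): 14 bp
  [195,203): 8 bp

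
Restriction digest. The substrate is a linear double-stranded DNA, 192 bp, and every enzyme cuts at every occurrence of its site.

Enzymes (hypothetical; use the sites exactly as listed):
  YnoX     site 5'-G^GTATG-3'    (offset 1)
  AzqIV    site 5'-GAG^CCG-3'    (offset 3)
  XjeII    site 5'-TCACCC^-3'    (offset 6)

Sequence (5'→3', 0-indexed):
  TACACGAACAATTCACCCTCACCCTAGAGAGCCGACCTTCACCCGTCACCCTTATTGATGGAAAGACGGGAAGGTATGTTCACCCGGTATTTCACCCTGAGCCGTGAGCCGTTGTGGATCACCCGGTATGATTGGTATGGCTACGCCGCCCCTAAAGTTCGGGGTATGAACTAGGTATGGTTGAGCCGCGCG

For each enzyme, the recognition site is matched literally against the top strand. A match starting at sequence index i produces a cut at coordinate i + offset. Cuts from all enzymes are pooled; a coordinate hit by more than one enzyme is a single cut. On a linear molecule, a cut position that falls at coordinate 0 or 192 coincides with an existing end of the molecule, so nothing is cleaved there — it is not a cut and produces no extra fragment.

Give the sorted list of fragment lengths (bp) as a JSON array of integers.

Scan for sites:
  YnoX GGTATG/1: at [72, 124, 133, 162, 173] ⇒ [73, 125, 134, 163, 174]
  AzqIV GAGCCG/3: at [28, 98, 105, 182] ⇒ [31, 101, 108, 185]
  XjeII TCACCC/6: at [12, 18, 38, 45, 79, 91, 118] ⇒ [18, 24, 44, 51, 85, 97, 124]

Pooled cuts: [18, 24, 31, 44, 51, 73, 85, 97, 101, 108, 124, 125, 134, 163, 174, 185]

Fragment lengths:
  [0,18): 18 bp
  [18,24): 6 bp
  [24,31): 7 bp
  [31,44): 13 bp
  [44,51): 7 bp
  [51,73): 22 bp
  [73,85): 12 bp
  [85,97): 12 bp
  [97,101): 4 bp
  [101,108): 7 bp
  [108,124): 16 bp
  [124,125): 1 bp
  [125,134): 9 bp
  [134,163): 29 bp
  [163,174): 11 bp
  [174,185): 11 bp
  [185,192): 7 bp

[1,4,6,7,7,7,7,9,11,11,12,12,13,16,18,22,29]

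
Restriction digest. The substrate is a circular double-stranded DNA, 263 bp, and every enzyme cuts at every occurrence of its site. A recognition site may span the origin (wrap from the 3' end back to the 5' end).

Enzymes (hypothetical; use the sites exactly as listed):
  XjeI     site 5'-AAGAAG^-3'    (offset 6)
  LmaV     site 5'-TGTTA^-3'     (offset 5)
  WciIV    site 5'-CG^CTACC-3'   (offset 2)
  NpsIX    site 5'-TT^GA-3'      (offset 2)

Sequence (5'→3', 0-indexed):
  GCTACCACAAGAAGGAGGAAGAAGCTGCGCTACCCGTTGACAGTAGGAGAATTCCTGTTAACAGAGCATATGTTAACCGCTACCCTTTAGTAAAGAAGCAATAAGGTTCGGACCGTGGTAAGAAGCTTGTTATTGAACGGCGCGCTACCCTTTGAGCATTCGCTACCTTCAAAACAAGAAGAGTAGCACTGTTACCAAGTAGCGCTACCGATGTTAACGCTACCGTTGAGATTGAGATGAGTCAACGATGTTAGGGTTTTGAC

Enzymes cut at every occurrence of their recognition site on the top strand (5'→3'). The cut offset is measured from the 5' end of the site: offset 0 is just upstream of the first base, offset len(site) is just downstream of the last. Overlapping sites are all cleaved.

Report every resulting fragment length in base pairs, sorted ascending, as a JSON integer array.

[2,3,4,4,5,6,7,7,8,9,9,9,10,10,10,12,13,13,15,19,19,20,22,27]

Site scan:
  XjeI AAGAAG/6: at [8, 18, 92, 119, 175] ⇒ [14, 24, 98, 125, 181]
  LmaV TGTTA/5: at [55, 70, 127, 189, 211, 248] ⇒ [60, 75, 132, 194, 216, 253]
  WciIV CGCTACC/2: at [27, 77, 142, 160, 202, 217, 262] ⇒ [1, 29, 79, 144, 162, 204, 219]
  NpsIX TTGA/2: at [36, 132, 151, 225, 231, 258] ⇒ [38, 134, 153, 227, 233, 260]

Pooled cuts: [1, 14, 24, 29, 38, 60, 75, 79, 98, 125, 132, 134, 144, 153, 162, 181, 194, 204, 216, 219, 227, 233, 253, 260]

Fragments:
  1→14: 13 bp
  14→24: 10 bp
  24→29: 5 bp
  29→38: 9 bp
  38→60: 22 bp
  60→75: 15 bp
  75→79: 4 bp
  79→98: 19 bp
  98→125: 27 bp
  125→132: 7 bp
  132→134: 2 bp
  134→144: 10 bp
  144→153: 9 bp
  153→162: 9 bp
  162→181: 19 bp
  181→194: 13 bp
  194→204: 10 bp
  204→216: 12 bp
  216→219: 3 bp
  219→227: 8 bp
  227→233: 6 bp
  233→253: 20 bp
  253→260: 7 bp
  260→1 (wrap): 263-260+1 = 4 bp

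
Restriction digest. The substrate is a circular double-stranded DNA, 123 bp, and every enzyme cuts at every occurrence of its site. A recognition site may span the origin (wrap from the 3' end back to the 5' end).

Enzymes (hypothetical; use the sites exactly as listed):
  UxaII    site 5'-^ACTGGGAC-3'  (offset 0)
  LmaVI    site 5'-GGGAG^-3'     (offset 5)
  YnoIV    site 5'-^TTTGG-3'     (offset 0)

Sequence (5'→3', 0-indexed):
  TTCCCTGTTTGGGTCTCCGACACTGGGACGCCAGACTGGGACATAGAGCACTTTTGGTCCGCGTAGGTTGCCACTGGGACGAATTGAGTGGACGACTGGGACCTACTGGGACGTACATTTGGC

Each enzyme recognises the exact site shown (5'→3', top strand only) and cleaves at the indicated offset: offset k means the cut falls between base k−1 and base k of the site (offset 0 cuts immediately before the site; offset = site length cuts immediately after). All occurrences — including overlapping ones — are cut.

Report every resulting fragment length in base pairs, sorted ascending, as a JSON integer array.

Scan for sites:
  UxaII ACTGGGAC/0: at [21, 34, 72, 94, 104] ⇒ [21, 34, 72, 94, 104]
  LmaVI (GGGAG, off=5): no sites
  YnoIV TTTGG/0: at [7, 52, 117] ⇒ [7, 52, 117]

All cut coordinates (distinct, sorted): [7, 21, 34, 52, 72, 94, 104, 117]

Fragment lengths:
  7→21: 14 bp
  21→34: 13 bp
  34→52: 18 bp
  52→72: 20 bp
  72→94: 22 bp
  94→104: 10 bp
  104→117: 13 bp
  117→7 (wrap): 123-117+7 = 13 bp

[10,13,13,13,14,18,20,22]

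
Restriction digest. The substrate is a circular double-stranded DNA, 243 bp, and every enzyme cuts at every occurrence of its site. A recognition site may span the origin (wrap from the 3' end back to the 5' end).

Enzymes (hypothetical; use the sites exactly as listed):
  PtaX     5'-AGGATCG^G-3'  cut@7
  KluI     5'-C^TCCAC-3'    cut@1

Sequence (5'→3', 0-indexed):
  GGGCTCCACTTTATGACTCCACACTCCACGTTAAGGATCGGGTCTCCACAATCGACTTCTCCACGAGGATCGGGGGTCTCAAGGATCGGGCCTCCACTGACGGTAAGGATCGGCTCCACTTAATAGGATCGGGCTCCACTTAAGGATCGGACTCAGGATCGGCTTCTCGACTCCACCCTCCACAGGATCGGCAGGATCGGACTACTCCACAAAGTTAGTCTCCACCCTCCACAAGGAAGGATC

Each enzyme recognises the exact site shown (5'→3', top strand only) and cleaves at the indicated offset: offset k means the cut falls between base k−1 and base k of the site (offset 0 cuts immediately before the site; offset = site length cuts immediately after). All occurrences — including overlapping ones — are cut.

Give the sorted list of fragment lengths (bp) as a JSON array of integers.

[2,3,3,4,4,6,7,7,7,9,10,12,12,13,13,15,15,15,16,16,17,17,20]

Per-enzyme occurrences:
  PtaX AGGATCGG/7: at [33, 65, 81, 105, 124, 142, 154, 183, 192, 237] ⇒ [1, 40, 72, 88, 112, 131, 149, 161, 190, 199]
  KluI CTCCAC/1: at [3, 16, 23, 43, 58, 91, 113, 133, 170, 177, 204, 219, 226] ⇒ [4, 17, 24, 44, 59, 92, 114, 134, 171, 178, 205, 220, 227]

Pooled cuts: [1, 4, 17, 24, 40, 44, 59, 72, 88, 92, 112, 114, 131, 134, 149, 161, 171, 178, 190, 199, 205, 220, 227]

Fragments:
  1→4: 3 bp
  4→17: 13 bp
  17→24: 7 bp
  24→40: 16 bp
  40→44: 4 bp
  44→59: 15 bp
  59→72: 13 bp
  72→88: 16 bp
  88→92: 4 bp
  92→112: 20 bp
  112→114: 2 bp
  114→131: 17 bp
  131→134: 3 bp
  134→149: 15 bp
  149→161: 12 bp
  161→171: 10 bp
  171→178: 7 bp
  178→190: 12 bp
  190→199: 9 bp
  199→205: 6 bp
  205→220: 15 bp
  220→227: 7 bp
  227→1 (wrap): 243-227+1 = 17 bp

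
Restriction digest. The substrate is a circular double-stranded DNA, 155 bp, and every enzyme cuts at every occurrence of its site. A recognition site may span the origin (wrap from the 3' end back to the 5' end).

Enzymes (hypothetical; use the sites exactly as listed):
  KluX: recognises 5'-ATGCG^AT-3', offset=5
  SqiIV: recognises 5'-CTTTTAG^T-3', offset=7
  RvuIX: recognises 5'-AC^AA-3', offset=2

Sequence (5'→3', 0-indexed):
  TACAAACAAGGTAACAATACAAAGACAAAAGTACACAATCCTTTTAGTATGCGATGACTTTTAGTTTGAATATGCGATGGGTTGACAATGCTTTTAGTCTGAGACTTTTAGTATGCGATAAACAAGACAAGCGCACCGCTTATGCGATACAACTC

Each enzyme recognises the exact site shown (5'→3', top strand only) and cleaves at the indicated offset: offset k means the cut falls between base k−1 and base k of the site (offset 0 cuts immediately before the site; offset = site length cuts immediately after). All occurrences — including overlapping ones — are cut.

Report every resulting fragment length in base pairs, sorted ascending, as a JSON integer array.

Site scan:
  KluX ATGCGAT/5: at [48, 71, 112, 141] ⇒ [53, 76, 117, 146]
  SqiIV CTTTTAGT/7: at [40, 57, 90, 104] ⇒ [47, 64, 97, 111]
  RvuIX ACAA/2: at [1, 5, 13, 18, 24, 34, 84, 121, 126, 148] ⇒ [3, 7, 15, 20, 26, 36, 86, 123, 128, 150]

Pooled cuts: [3, 7, 15, 20, 26, 36, 47, 53, 64, 76, 86, 97, 111, 117, 123, 128, 146, 150]

Fragment lengths:
  3→7: 4 bp
  7→15: 8 bp
  15→20: 5 bp
  20→26: 6 bp
  26→36: 10 bp
  36→47: 11 bp
  47→53: 6 bp
  53→64: 11 bp
  64→76: 12 bp
  76→86: 10 bp
  86→97: 11 bp
  97→111: 14 bp
  111→117: 6 bp
  117→123: 6 bp
  123→128: 5 bp
  128→146: 18 bp
  146→150: 4 bp
  150→3 (wrap): 155-150+3 = 8 bp

[4,4,5,5,6,6,6,6,8,8,10,10,11,11,11,12,14,18]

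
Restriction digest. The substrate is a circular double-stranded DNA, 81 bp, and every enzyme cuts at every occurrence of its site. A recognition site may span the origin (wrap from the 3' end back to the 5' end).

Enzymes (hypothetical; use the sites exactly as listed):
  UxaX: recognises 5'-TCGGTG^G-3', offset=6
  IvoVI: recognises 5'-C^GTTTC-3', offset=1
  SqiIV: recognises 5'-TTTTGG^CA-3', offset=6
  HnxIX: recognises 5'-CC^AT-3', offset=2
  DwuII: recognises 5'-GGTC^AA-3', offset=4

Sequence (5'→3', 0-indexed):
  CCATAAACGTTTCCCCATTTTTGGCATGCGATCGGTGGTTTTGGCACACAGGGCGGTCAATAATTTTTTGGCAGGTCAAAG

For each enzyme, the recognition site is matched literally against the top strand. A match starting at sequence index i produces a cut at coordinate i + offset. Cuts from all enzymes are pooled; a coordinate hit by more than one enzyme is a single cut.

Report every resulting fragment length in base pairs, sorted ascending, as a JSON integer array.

[6,6,6,7,8,8,13,13,14]

Per-enzyme occurrences:
  UxaX (TCGGTGG, off=6): starts [31] → cuts [37]
  IvoVI (CGTTTC, off=1): starts [7] → cuts [8]
  SqiIV (TTTTGGCA, off=6): starts [18, 38, 65] → cuts [24, 44, 71]
  HnxIX (CCAT, off=2): starts [0, 14] → cuts [2, 16]
  DwuII (GGTCAA, off=4): starts [54, 73] → cuts [58, 77]

Pooled cuts: [2, 8, 16, 24, 37, 44, 58, 71, 77]

Fragment lengths:
  2→8: 6 bp
  8→16: 8 bp
  16→24: 8 bp
  24→37: 13 bp
  37→44: 7 bp
  44→58: 14 bp
  58→71: 13 bp
  71→77: 6 bp
  77→2 (wrap): 81-77+2 = 6 bp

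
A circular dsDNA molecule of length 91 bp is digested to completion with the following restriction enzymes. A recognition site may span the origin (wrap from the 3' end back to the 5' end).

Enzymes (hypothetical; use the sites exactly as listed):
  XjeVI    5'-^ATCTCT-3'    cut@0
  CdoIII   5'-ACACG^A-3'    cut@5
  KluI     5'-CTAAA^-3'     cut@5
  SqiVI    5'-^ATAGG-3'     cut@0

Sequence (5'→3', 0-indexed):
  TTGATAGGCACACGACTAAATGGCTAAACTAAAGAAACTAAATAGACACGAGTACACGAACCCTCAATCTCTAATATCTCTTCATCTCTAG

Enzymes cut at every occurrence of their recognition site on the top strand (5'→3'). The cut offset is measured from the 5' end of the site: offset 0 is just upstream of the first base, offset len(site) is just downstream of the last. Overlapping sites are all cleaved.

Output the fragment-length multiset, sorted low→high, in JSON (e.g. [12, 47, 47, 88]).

[5,6,8,8,8,8,8,9,9,11,11]

Scan for sites:
  XjeVI (ATCTCT, off=0): starts [66, 75, 83] → cuts [66, 75, 83]
  CdoIII (ACACGA, off=5): starts [9, 45, 53] → cuts [14, 50, 58]
  KluI (CTAAA, off=5): starts [15, 23, 28, 37] → cuts [20, 28, 33, 42]
  SqiVI (ATAGG, off=0): starts [3] → cuts [3]

Pooled cuts: [3, 14, 20, 28, 33, 42, 50, 58, 66, 75, 83]

Fragments:
  3→14: 11 bp
  14→20: 6 bp
  20→28: 8 bp
  28→33: 5 bp
  33→42: 9 bp
  42→50: 8 bp
  50→58: 8 bp
  58→66: 8 bp
  66→75: 9 bp
  75→83: 8 bp
  83→3 (wrap): 91-83+3 = 11 bp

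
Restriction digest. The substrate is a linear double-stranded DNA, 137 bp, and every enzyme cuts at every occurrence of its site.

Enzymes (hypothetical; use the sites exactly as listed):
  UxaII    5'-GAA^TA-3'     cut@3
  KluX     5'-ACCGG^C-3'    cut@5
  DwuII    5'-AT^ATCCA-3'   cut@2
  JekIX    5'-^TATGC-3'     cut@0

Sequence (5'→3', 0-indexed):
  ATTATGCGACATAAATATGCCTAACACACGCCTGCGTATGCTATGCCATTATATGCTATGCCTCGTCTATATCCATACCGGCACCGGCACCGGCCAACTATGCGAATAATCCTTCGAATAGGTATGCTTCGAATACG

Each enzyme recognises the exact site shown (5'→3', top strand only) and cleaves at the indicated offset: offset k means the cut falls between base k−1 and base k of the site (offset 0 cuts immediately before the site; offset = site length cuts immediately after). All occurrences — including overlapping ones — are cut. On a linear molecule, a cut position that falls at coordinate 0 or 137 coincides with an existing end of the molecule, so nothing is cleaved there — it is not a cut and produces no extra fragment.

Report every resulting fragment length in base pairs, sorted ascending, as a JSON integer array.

Per-enzyme occurrences:
  UxaII (GAATA, off=3): starts [103, 115, 130] → cuts [106, 118, 133]
  KluX (ACCGGC, off=5): starts [76, 82, 88] → cuts [81, 87, 93]
  DwuII (ATATCCA, off=2): starts [68] → cuts [70]
  JekIX (TATGC, off=0): starts [2, 15, 36, 41, 51, 56, 98, 122] → cuts [2, 15, 36, 41, 51, 56, 98, 122]

Pooled cuts: [2, 15, 36, 41, 51, 56, 70, 81, 87, 93, 98, 106, 118, 122, 133]

Fragment lengths:
  [0,2): 2 bp
  [2,15): 13 bp
  [15,36): 21 bp
  [36,41): 5 bp
  [41,51): 10 bp
  [51,56): 5 bp
  [56,70): 14 bp
  [70,81): 11 bp
  [81,87): 6 bp
  [87,93): 6 bp
  [93,98): 5 bp
  [98,106): 8 bp
  [106,118): 12 bp
  [118,122): 4 bp
  [122,133): 11 bp
  [133,137): 4 bp

[2,4,4,5,5,5,6,6,8,10,11,11,12,13,14,21]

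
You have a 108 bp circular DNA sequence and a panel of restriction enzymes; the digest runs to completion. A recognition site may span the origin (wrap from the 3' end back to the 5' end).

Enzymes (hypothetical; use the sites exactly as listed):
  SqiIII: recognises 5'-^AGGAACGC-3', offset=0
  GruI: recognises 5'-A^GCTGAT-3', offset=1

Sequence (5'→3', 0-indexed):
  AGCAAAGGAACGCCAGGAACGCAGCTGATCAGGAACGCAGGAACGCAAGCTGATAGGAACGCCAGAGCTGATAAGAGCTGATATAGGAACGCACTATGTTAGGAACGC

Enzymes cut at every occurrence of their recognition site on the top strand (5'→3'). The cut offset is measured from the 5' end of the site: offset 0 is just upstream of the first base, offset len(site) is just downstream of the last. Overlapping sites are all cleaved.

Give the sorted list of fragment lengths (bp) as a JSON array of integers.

[6,7,8,8,9,9,10,10,12,13,16]

Site scan:
  SqiIII (AGGAACGC, off=0): starts [5, 14, 30, 38, 54, 84, 100] → cuts [5, 14, 30, 38, 54, 84, 100]
  GruI (AGCTGAT, off=1): starts [22, 47, 65, 75] → cuts [23, 48, 66, 76]

All cut coordinates (distinct, sorted): [5, 14, 23, 30, 38, 48, 54, 66, 76, 84, 100]

Fragments:
  5→14: 9 bp
  14→23: 9 bp
  23→30: 7 bp
  30→38: 8 bp
  38→48: 10 bp
  48→54: 6 bp
  54→66: 12 bp
  66→76: 10 bp
  76→84: 8 bp
  84→100: 16 bp
  100→5 (wrap): 108-100+5 = 13 bp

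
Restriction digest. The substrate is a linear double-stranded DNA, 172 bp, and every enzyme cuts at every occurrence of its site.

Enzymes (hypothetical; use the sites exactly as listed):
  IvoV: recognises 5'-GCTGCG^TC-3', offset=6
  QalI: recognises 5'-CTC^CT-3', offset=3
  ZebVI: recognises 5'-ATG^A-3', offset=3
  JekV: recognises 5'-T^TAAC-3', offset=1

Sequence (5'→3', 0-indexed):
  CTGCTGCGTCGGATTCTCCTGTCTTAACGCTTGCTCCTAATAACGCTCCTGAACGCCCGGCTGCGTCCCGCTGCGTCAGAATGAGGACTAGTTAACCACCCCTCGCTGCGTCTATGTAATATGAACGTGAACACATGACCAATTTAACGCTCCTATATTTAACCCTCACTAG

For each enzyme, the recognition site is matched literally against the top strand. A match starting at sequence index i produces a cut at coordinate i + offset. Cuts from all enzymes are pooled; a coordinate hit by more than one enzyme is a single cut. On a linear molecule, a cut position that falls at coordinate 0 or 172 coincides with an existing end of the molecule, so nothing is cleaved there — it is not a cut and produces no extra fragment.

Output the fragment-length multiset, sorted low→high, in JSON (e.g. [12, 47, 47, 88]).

Site scan:
  IvoV (GCTGCGTC, off=6): starts [2, 59, 69, 104] → cuts [8, 65, 75, 110]
  QalI (CTCCT, off=3): starts [15, 33, 45, 149] → cuts [18, 36, 48, 152]
  ZebVI (ATGA, off=3): starts [80, 120, 134] → cuts [83, 123, 137]
  JekV (TTAAC, off=1): starts [23, 91, 143, 158] → cuts [24, 92, 144, 159]

Pooled cuts: [8, 18, 24, 36, 48, 65, 75, 83, 92, 110, 123, 137, 144, 152, 159]

Fragment lengths:
  [0,8): 8 bp
  [8,18): 10 bp
  [18,24): 6 bp
  [24,36): 12 bp
  [36,48): 12 bp
  [48,65): 17 bp
  [65,75): 10 bp
  [75,83): 8 bp
  [83,92): 9 bp
  [92,110): 18 bp
  [110,123): 13 bp
  [123,137): 14 bp
  [137,144): 7 bp
  [144,152): 8 bp
  [152,159): 7 bp
  [159,172): 13 bp

[6,7,7,8,8,8,9,10,10,12,12,13,13,14,17,18]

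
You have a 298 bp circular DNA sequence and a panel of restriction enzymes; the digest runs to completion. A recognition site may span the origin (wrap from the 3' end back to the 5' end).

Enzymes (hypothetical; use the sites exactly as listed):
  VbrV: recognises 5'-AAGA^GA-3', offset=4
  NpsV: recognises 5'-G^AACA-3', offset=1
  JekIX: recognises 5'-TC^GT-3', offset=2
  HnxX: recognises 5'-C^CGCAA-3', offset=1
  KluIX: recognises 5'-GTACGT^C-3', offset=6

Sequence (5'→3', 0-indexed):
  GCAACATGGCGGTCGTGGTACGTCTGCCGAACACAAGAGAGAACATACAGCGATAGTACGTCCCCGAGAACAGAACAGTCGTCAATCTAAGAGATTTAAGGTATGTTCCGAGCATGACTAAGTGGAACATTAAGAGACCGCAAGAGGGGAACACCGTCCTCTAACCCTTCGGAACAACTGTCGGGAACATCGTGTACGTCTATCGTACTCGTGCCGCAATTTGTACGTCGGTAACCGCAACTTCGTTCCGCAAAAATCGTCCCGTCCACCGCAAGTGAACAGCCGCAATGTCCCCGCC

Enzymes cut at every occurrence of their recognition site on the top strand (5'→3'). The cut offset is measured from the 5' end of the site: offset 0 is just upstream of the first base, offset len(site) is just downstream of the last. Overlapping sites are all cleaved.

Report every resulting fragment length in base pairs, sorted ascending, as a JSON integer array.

Scan for sites:
  VbrV AAGAGA/4: at [34, 88, 131] ⇒ [38, 92, 135]
  NpsV GAACA/1: at [28, 40, 67, 72, 124, 148, 171, 184, 276] ⇒ [29, 41, 68, 73, 125, 149, 172, 185, 277]
  JekIX TCGT/2: at [12, 78, 189, 202, 208, 242, 256] ⇒ [14, 80, 191, 204, 210, 244, 258]
  HnxX CCGCAA/1: at [137, 213, 234, 247, 268, 282, 296] ⇒ [138, 214, 235, 248, 269, 283, 297]
  KluIX GTACGTC/6: at [17, 55, 193, 222] ⇒ [23, 61, 199, 228]

Pooled cuts: [14, 23, 29, 38, 41, 61, 68, 73, 80, 92, 125, 135, 138, 149, 172, 185, 191, 199, 204, 210, 214, 228, 235, 244, 248, 258, 269, 277, 283, 297]

Fragments:
  14→23: 9 bp
  23→29: 6 bp
  29→38: 9 bp
  38→41: 3 bp
  41→61: 20 bp
  61→68: 7 bp
  68→73: 5 bp
  73→80: 7 bp
  80→92: 12 bp
  92→125: 33 bp
  125→135: 10 bp
  135→138: 3 bp
  138→149: 11 bp
  149→172: 23 bp
  172→185: 13 bp
  185→191: 6 bp
  191→199: 8 bp
  199→204: 5 bp
  204→210: 6 bp
  210→214: 4 bp
  214→228: 14 bp
  228→235: 7 bp
  235→244: 9 bp
  244→248: 4 bp
  248→258: 10 bp
  258→269: 11 bp
  269→277: 8 bp
  277→283: 6 bp
  283→297: 14 bp
  297→14 (wrap): 298-297+14 = 15 bp

[3,3,4,4,5,5,6,6,6,6,7,7,7,8,8,9,9,9,10,10,11,11,12,13,14,14,15,20,23,33]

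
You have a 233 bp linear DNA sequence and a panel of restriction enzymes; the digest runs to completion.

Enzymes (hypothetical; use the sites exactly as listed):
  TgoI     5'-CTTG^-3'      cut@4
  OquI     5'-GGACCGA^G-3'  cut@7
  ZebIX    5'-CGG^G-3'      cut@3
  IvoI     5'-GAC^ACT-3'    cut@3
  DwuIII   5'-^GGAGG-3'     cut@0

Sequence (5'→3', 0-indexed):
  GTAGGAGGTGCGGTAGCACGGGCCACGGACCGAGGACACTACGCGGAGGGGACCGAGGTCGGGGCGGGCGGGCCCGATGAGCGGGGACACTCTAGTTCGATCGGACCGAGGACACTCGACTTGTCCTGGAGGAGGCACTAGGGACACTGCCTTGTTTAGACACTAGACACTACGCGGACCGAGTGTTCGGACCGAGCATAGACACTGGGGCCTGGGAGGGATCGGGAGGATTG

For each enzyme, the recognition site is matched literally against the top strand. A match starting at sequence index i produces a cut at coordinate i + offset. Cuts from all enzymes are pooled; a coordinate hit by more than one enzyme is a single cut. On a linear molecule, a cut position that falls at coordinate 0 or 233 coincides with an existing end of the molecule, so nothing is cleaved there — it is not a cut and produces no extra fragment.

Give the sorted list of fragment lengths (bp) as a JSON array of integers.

[1,3,3,4,4,4,4,4,5,6,7,7,7,8,8,9,10,10,11,12,12,13,13,14,15,18,21]

Per-enzyme occurrences:
  TgoI CTTG/4: at [119, 150] ⇒ [123, 154]
  OquI GGACCGAG/7: at [26, 49, 102, 175, 188] ⇒ [33, 56, 109, 182, 195]
  ZebIX CGGG/3: at [18, 59, 64, 68, 81, 222] ⇒ [21, 62, 67, 71, 84, 225]
  IvoI GACACT/3: at [34, 85, 110, 142, 158, 165, 200] ⇒ [37, 88, 113, 145, 161, 168, 203]
  DwuIII GGAGG/0: at [3, 44, 127, 130, 214, 224] ⇒ [3, 44, 127, 130, 214, 224]

Pooled cuts: [3, 21, 33, 37, 44, 56, 62, 67, 71, 84, 88, 109, 113, 123, 127, 130, 145, 154, 161, 168, 182, 195, 203, 214, 224, 225]

Fragment lengths:
  [0,3): 3 bp
  [3,21): 18 bp
  [21,33): 12 bp
  [33,37): 4 bp
  [37,44): 7 bp
  [44,56): 12 bp
  [56,62): 6 bp
  [62,67): 5 bp
  [67,71): 4 bp
  [71,84): 13 bp
  [84,88): 4 bp
  [88,109): 21 bp
  [109,113): 4 bp
  [113,123): 10 bp
  [123,127): 4 bp
  [127,130): 3 bp
  [130,145): 15 bp
  [145,154): 9 bp
  [154,161): 7 bp
  [161,168): 7 bp
  [168,182): 14 bp
  [182,195): 13 bp
  [195,203): 8 bp
  [203,214): 11 bp
  [214,224): 10 bp
  [224,225): 1 bp
  [225,233): 8 bp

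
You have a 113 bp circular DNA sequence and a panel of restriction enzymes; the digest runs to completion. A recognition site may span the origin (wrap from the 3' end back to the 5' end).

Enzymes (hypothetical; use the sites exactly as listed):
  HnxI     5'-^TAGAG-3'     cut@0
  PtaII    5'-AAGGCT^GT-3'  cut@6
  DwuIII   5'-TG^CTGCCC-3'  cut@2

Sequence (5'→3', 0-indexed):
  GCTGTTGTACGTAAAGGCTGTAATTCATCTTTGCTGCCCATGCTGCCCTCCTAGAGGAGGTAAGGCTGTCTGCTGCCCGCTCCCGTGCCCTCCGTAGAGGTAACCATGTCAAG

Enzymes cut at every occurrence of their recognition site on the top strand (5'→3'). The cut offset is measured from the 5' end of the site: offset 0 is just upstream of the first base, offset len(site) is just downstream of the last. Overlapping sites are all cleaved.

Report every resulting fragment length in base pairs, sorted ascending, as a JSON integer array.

[5,9,9,14,16,16,22,22]

Scan for sites:
  HnxI (TAGAG, off=0): starts [51, 94] → cuts [51, 94]
  PtaII (AAGGCTGT, off=6): starts [13, 61, 110] → cuts [3, 19, 67]
  DwuIII (TGCTGCCC, off=2): starts [31, 40, 70] → cuts [33, 42, 72]

Pooled cuts: [3, 19, 33, 42, 51, 67, 72, 94]

Fragments:
  3→19: 16 bp
  19→33: 14 bp
  33→42: 9 bp
  42→51: 9 bp
  51→67: 16 bp
  67→72: 5 bp
  72→94: 22 bp
  94→3 (wrap): 113-94+3 = 22 bp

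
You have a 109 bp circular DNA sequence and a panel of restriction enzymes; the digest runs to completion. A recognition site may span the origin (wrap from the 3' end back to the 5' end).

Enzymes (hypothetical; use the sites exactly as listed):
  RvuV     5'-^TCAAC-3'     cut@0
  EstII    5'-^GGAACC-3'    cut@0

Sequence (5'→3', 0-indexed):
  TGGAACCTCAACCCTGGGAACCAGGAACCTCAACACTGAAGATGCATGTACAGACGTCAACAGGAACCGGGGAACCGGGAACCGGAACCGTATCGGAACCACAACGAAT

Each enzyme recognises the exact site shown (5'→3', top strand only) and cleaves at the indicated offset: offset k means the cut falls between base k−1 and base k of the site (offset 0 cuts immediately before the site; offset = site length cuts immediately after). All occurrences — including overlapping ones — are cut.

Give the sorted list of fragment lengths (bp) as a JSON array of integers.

Scan for sites:
  RvuV TCAAC/0: at [7, 29, 56] ⇒ [7, 29, 56]
  EstII GGAACC/0: at [1, 16, 23, 62, 70, 77, 83, 94] ⇒ [1, 16, 23, 62, 70, 77, 83, 94]

Pooled cuts: [1, 7, 16, 23, 29, 56, 62, 70, 77, 83, 94]

Fragment lengths:
  1→7: 6 bp
  7→16: 9 bp
  16→23: 7 bp
  23→29: 6 bp
  29→56: 27 bp
  56→62: 6 bp
  62→70: 8 bp
  70→77: 7 bp
  77→83: 6 bp
  83→94: 11 bp
  94→1 (wrap): 109-94+1 = 16 bp

[6,6,6,6,7,7,8,9,11,16,27]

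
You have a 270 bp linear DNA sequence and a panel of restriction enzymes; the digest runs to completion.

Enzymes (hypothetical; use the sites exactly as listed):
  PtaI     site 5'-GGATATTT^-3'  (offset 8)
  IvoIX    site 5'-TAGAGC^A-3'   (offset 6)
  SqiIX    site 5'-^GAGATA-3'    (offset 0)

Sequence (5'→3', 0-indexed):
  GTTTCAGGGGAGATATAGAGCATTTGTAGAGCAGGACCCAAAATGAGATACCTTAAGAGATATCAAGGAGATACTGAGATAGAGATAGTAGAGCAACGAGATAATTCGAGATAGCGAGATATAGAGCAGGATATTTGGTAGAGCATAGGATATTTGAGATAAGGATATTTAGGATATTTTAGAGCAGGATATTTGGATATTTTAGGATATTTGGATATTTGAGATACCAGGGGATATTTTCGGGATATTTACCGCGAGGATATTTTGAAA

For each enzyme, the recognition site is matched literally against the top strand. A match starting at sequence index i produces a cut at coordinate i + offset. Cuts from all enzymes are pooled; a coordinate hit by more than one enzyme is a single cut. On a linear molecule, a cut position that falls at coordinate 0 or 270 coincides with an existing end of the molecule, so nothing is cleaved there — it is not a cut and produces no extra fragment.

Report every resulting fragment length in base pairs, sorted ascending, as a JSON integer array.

Per-enzyme occurrences:
  PtaI GGATATTT/8: at [128, 147, 162, 171, 186, 194, 204, 212, 231, 242, 257] ⇒ [136, 155, 170, 179, 194, 202, 212, 220, 239, 250, 265]
  IvoIX TAGAGCA/6: at [15, 26, 88, 121, 138, 179] ⇒ [21, 32, 94, 127, 144, 185]
  SqiIX GAGATA/0: at [9, 44, 56, 67, 75, 81, 97, 107, 115, 155, 220] ⇒ [9, 44, 56, 67, 75, 81, 97, 107, 115, 155, 220]

All cut coordinates (distinct, sorted): [9, 21, 32, 44, 56, 67, 75, 81, 94, 97, 107, 115, 127, 136, 144, 155, 170, 179, 185, 194, 202, 212, 220, 239, 250, 265]

Fragment lengths:
  [0,9): 9 bp
  [9,21): 12 bp
  [21,32): 11 bp
  [32,44): 12 bp
  [44,56): 12 bp
  [56,67): 11 bp
  [67,75): 8 bp
  [75,81): 6 bp
  [81,94): 13 bp
  [94,97): 3 bp
  [97,107): 10 bp
  [107,115): 8 bp
  [115,127): 12 bp
  [127,136): 9 bp
  [136,144): 8 bp
  [144,155): 11 bp
  [155,170): 15 bp
  [170,179): 9 bp
  [179,185): 6 bp
  [185,194): 9 bp
  [194,202): 8 bp
  [202,212): 10 bp
  [212,220): 8 bp
  [220,239): 19 bp
  [239,250): 11 bp
  [250,265): 15 bp
  [265,270): 5 bp

[3,5,6,6,8,8,8,8,8,9,9,9,9,10,10,11,11,11,11,12,12,12,12,13,15,15,19]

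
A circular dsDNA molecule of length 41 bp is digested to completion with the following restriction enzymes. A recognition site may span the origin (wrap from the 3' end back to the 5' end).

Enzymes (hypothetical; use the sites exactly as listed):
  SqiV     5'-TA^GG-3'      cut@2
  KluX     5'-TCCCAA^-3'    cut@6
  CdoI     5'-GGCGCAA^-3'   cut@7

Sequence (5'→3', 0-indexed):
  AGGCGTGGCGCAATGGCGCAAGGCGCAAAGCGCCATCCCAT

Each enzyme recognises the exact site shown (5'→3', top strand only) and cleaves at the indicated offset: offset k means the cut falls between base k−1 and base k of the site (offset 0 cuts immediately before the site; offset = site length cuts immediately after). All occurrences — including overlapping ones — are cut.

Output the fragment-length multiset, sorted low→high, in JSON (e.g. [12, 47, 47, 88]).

[7,8,12,14]

Per-enzyme occurrences:
  SqiV TAGG/2: at [40] ⇒ [1]
  KluX (TCCCAA, off=6): no sites
  CdoI GGCGCAA/7: at [6, 14, 21] ⇒ [13, 21, 28]

Pooled cuts: [1, 13, 21, 28]

Fragment lengths:
  1→13: 12 bp
  13→21: 8 bp
  21→28: 7 bp
  28→1 (wrap): 41-28+1 = 14 bp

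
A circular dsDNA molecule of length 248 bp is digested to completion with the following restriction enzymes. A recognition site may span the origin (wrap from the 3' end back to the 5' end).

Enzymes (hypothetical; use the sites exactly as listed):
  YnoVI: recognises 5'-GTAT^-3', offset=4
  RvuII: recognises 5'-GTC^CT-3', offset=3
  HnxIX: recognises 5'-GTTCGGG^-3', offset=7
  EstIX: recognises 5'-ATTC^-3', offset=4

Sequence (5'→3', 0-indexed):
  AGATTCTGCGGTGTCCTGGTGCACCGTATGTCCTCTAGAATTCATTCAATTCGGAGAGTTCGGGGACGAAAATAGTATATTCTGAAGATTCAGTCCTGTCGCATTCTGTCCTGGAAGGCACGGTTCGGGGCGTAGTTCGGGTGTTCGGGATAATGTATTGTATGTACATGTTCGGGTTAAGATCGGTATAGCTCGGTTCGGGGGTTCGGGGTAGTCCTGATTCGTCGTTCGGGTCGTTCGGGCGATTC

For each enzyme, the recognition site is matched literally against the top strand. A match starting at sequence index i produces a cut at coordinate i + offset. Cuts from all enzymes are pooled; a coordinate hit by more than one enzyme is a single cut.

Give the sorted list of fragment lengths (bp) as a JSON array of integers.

[3,4,4,4,4,5,5,6,6,6,7,8,8,9,9,9,9,10,11,11,12,12,13,13,13,14,14,19]

Per-enzyme occurrences:
  YnoVI GTAT/4: at [25, 74, 154, 159, 185] ⇒ [29, 78, 158, 163, 189]
  RvuII GTCCT/3: at [12, 29, 92, 107, 213] ⇒ [15, 32, 95, 110, 216]
  HnxIX GTTCGGG/7: at [57, 122, 134, 142, 169, 195, 203, 226, 235] ⇒ [64, 129, 141, 149, 176, 202, 210, 233, 242]
  EstIX ATTC/4: at [2, 39, 43, 48, 78, 87, 102, 219, 244] ⇒ [0, 6, 43, 47, 52, 82, 91, 106, 223]

Pooled cuts: [0, 6, 15, 29, 32, 43, 47, 52, 64, 78, 82, 91, 95, 106, 110, 129, 141, 149, 158, 163, 176, 189, 202, 210, 216, 223, 233, 242]

Fragment lengths:
  0→6: 6 bp
  6→15: 9 bp
  15→29: 14 bp
  29→32: 3 bp
  32→43: 11 bp
  43→47: 4 bp
  47→52: 5 bp
  52→64: 12 bp
  64→78: 14 bp
  78→82: 4 bp
  82→91: 9 bp
  91→95: 4 bp
  95→106: 11 bp
  106→110: 4 bp
  110→129: 19 bp
  129→141: 12 bp
  141→149: 8 bp
  149→158: 9 bp
  158→163: 5 bp
  163→176: 13 bp
  176→189: 13 bp
  189→202: 13 bp
  202→210: 8 bp
  210→216: 6 bp
  216→223: 7 bp
  223→233: 10 bp
  233→242: 9 bp
  242→0 (wrap): 248-242+0 = 6 bp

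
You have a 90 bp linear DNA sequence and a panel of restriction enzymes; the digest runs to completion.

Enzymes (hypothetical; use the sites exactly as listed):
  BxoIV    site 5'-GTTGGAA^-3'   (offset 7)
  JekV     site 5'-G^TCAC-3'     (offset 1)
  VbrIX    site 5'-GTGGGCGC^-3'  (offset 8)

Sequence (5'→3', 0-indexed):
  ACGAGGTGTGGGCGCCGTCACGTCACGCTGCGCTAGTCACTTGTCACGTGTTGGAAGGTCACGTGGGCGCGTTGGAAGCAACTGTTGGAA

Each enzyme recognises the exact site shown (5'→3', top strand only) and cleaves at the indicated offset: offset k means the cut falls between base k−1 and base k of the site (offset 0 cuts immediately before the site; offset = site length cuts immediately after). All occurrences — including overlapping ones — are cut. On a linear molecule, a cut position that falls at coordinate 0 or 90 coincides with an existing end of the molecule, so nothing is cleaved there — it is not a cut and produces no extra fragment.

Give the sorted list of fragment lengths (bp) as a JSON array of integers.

Site scan:
  BxoIV (GTTGGAA, off=7): starts [49, 70, 83] → cuts [56, 77] (position 90 is a terminus of the linear molecule — no cut)
  JekV (GTCAC, off=1): starts [16, 21, 35, 42, 57] → cuts [17, 22, 36, 43, 58]
  VbrIX (GTGGGCGC, off=8): starts [7, 62] → cuts [15, 70]

Pooled cuts: [15, 17, 22, 36, 43, 56, 58, 70, 77]

Fragment lengths:
  [0,15): 15 bp
  [15,17): 2 bp
  [17,22): 5 bp
  [22,36): 14 bp
  [36,43): 7 bp
  [43,56): 13 bp
  [56,58): 2 bp
  [58,70): 12 bp
  [70,77): 7 bp
  [77,90): 13 bp

[2,2,5,7,7,12,13,13,14,15]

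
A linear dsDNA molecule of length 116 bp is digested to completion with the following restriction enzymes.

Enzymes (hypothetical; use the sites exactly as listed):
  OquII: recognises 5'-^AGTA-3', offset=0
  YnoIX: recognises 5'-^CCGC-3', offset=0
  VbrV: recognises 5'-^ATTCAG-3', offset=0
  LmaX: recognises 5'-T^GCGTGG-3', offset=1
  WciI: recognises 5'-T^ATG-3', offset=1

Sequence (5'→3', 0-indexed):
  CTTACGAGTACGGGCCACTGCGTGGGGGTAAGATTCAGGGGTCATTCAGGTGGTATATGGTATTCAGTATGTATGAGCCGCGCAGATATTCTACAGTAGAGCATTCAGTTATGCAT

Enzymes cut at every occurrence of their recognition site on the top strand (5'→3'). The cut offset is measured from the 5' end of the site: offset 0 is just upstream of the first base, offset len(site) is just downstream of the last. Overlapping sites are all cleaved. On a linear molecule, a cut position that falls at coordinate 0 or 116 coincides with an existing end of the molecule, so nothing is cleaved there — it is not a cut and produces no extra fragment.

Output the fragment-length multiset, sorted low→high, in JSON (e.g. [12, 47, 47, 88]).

Site scan:
  OquII (AGTA, off=0): starts [6, 65, 94] → cuts [6, 65, 94]
  YnoIX (CCGC, off=0): starts [77] → cuts [77]
  VbrV (ATTCAG, off=0): starts [32, 43, 61, 102] → cuts [32, 43, 61, 102]
  LmaX (TGCGTGG, off=1): starts [18] → cuts [19]
  WciI (TATG, off=1): starts [55, 67, 71, 109] → cuts [56, 68, 72, 110]

Pooled cuts: [6, 19, 32, 43, 56, 61, 65, 68, 72, 77, 94, 102, 110]

Fragment lengths:
  [0,6): 6 bp
  [6,19): 13 bp
  [19,32): 13 bp
  [32,43): 11 bp
  [43,56): 13 bp
  [56,61): 5 bp
  [61,65): 4 bp
  [65,68): 3 bp
  [68,72): 4 bp
  [72,77): 5 bp
  [77,94): 17 bp
  [94,102): 8 bp
  [102,110): 8 bp
  [110,116): 6 bp

[3,4,4,5,5,6,6,8,8,11,13,13,13,17]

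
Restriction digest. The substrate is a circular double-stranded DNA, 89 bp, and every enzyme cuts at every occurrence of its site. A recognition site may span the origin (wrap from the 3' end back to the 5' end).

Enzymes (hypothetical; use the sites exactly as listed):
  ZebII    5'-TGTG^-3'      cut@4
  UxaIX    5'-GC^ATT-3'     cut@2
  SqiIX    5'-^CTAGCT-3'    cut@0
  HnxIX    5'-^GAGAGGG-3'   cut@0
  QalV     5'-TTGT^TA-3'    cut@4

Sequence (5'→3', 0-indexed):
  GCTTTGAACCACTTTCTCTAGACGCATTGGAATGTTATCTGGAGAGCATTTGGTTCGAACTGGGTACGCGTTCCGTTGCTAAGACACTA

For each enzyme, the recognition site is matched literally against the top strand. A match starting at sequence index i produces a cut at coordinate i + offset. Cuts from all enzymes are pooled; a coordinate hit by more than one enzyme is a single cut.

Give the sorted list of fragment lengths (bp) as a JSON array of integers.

Per-enzyme occurrences:
  ZebII (TGTG, off=4): no sites
  UxaIX (GCATT, off=2): starts [23, 45] → cuts [25, 47]
  SqiIX (CTAGCT, off=0): starts [86] → cuts [86]
  HnxIX (GAGAGGG, off=0): no sites
  QalV (TTGTTA, off=4): no sites

Pooled cuts: [25, 47, 86]

Fragments:
  25→47: 22 bp
  47→86: 39 bp
  86→25 (wrap): 89-86+25 = 28 bp

[22,28,39]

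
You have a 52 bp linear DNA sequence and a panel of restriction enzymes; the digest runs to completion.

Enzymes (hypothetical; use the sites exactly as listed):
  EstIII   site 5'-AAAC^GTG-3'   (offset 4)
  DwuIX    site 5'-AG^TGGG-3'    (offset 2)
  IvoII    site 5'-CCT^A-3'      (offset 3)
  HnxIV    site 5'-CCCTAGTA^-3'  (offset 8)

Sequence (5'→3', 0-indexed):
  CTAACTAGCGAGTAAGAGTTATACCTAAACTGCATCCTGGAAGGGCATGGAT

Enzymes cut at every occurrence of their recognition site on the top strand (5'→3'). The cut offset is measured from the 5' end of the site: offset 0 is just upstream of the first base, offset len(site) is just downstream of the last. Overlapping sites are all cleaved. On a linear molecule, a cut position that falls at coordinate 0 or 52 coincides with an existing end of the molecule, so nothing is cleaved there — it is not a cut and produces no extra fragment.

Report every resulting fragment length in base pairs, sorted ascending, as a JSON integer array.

Per-enzyme occurrences:
  EstIII (AAACGTG, off=4): no sites
  DwuIX (AGTGGG, off=2): no sites
  IvoII CCTA/3: at [23] ⇒ [26]
  HnxIV (CCCTAGTA, off=8): no sites

All cut coordinates (distinct, sorted): [26]

Fragment lengths:
  [0,26): 26 bp
  [26,52): 26 bp

[26,26]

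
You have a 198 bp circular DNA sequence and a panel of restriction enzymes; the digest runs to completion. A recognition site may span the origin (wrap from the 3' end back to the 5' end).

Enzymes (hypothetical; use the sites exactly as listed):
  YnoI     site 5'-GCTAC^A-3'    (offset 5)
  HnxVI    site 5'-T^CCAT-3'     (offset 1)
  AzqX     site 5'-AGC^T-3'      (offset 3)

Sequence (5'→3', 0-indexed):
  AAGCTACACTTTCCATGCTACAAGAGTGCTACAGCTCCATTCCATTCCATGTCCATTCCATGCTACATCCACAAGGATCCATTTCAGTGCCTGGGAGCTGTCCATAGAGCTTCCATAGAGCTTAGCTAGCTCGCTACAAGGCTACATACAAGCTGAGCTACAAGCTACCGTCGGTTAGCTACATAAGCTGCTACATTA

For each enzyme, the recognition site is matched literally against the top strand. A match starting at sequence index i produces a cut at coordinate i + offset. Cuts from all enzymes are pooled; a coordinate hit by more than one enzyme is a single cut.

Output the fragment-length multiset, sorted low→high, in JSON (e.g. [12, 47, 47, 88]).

[1,2,3,3,3,3,3,4,4,5,5,5,5,5,5,6,6,6,7,8,8,8,9,9,9,9,11,12,14,20]

Per-enzyme occurrences:
  YnoI GCTACA/5: at [2, 16, 27, 61, 132, 140, 156, 177, 189] ⇒ [7, 21, 32, 66, 137, 145, 161, 182, 194]
  HnxVI TCCAT/1: at [11, 35, 40, 45, 51, 56, 77, 100, 111] ⇒ [12, 36, 41, 46, 52, 57, 78, 101, 112]
  AzqX AGCT/3: at [1, 32, 95, 107, 118, 123, 127, 150, 155, 162, 176, 185] ⇒ [4, 35, 98, 110, 121, 126, 130, 153, 158, 165, 179, 188]

All cut coordinates (distinct, sorted): [4, 7, 12, 21, 32, 35, 36, 41, 46, 52, 57, 66, 78, 98, 101, 110, 112, 121, 126, 130, 137, 145, 153, 158, 161, 165, 179, 182, 188, 194]

Fragments:
  4→7: 3 bp
  7→12: 5 bp
  12→21: 9 bp
  21→32: 11 bp
  32→35: 3 bp
  35→36: 1 bp
  36→41: 5 bp
  41→46: 5 bp
  46→52: 6 bp
  52→57: 5 bp
  57→66: 9 bp
  66→78: 12 bp
  78→98: 20 bp
  98→101: 3 bp
  101→110: 9 bp
  110→112: 2 bp
  112→121: 9 bp
  121→126: 5 bp
  126→130: 4 bp
  130→137: 7 bp
  137→145: 8 bp
  145→153: 8 bp
  153→158: 5 bp
  158→161: 3 bp
  161→165: 4 bp
  165→179: 14 bp
  179→182: 3 bp
  182→188: 6 bp
  188→194: 6 bp
  194→4 (wrap): 198-194+4 = 8 bp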